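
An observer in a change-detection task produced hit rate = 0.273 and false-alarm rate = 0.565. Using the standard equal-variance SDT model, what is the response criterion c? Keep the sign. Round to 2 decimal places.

c = 0.22

Φ⁻¹(0.273) = -0.6038, Φ⁻¹(0.565) = 0.1637
c = −½·[z(H) + z(FA)] = −0.5 × (-0.6038 + 0.1637) = 0.22005
c > 0: the observer has a conservative response bias.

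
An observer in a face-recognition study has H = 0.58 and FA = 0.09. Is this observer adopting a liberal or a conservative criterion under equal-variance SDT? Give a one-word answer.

conservative

z(H) = 0.202, z(FA) = -1.341
c = −½·(z(H) + z(FA)) = 0.5695
c > 0 → conservative criterion (biased toward responding “no”).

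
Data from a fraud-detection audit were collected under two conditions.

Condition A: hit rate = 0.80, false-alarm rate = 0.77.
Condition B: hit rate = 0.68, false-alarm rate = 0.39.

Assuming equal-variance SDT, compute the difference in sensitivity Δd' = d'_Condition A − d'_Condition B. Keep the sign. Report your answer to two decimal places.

Δd' = -0.64

Condition A: z(0.80) = 0.842, z(0.77) = 0.739, d' = 0.103
Condition B: z(0.68) = 0.468, z(0.39) = -0.279, d' = 0.747
Δd' = d'_Condition A − d'_Condition B = 0.103 − 0.747 = -0.644
Condition B has the higher sensitivity.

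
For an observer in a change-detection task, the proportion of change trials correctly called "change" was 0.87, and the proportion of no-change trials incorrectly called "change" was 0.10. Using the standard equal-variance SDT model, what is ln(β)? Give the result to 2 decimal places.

z(0.87) = 1.126, z(0.10) = -1.282
ln β = −½·[z(H)² − z(FA)²] = −0.5 × (1.268 − 1.644) = 0.188

ln β = 0.19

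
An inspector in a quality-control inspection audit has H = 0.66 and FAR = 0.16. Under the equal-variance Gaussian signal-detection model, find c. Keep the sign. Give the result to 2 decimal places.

z(0.66) = 0.4125, z(0.16) = -0.9945
c = −½·[z(H) + z(FA)] = −0.5 × (0.4125 + (-0.9945)) = 0.2910
c > 0: the inspector has a conservative response bias.

c = 0.29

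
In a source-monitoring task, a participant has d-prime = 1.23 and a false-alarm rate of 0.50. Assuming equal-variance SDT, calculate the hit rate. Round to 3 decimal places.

hit rate = 0.891

z(false-alarm rate) = z(0.50) = 0.0000
z(H) = z(FA) + d' = 0.0000 + 1.23 = 1.2300
hit rate = Φ(1.2300) = 0.8907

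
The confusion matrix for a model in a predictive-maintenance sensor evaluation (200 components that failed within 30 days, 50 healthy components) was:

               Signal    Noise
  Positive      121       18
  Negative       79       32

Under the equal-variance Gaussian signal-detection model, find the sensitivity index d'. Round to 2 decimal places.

d' = 0.62

H = 121/200 = 0.6050
FA = 18/50 = 0.3600
z(0.6050) = 0.2663, z(0.3600) = -0.3585
d' = z(H) − z(FA) = 0.2663 − (-0.3585) = 0.6248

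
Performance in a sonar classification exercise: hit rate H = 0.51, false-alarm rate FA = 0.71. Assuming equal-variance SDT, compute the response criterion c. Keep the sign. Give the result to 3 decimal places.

c = -0.289

z(H) = 0.0251
z(FA) = 0.5534
c = −½·[z(H) + z(FA)] = −0.5 × (0.0251 + 0.5534) = -0.28925
c < 0: the sonar operator has a liberal response bias.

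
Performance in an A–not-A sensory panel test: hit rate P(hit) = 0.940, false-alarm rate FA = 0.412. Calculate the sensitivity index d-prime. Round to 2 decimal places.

d-prime = 1.78

z(H) = z(0.940) = 1.5548
z(FA) = z(0.412) = -0.2224
d' = z(H) − z(FA) = 1.5548 − (-0.2224) = 1.7772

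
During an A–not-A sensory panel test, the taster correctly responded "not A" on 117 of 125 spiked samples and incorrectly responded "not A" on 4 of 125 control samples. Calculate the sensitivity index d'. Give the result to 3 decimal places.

d' = 3.374

H = 117/125 = 0.9360
FA = 4/125 = 0.0320
z(H) = 1.5220
z(FA) = -1.8522
d' = z(H) − z(FA) = 1.5220 − (-1.8522) = 3.3742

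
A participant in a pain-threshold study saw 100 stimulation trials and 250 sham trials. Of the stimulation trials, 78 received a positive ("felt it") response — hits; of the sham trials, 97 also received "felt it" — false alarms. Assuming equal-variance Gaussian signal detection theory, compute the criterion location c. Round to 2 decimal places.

c = -0.24

H = 78/100 = 0.7800
FA = 97/250 = 0.3880
z(H) = 0.7722
z(FA) = -0.2845
c = −½·[z(H) + z(FA)] = −0.5 × (0.7722 + (-0.2845)) = -0.24385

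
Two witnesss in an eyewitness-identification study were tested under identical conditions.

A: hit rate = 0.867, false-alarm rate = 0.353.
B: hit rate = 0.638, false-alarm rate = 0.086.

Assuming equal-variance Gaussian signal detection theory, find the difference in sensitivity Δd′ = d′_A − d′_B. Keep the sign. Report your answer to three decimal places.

A: z(0.867) = 1.1123, z(0.353) = -0.3772, d' = 1.4895
B: z(0.638) = 0.3531, z(0.086) = -1.3658, d' = 1.7189
Δd' = d'_A − d'_B = 1.4895 − 1.7189 = -0.2294
B has the higher sensitivity.

Δd′ = -0.229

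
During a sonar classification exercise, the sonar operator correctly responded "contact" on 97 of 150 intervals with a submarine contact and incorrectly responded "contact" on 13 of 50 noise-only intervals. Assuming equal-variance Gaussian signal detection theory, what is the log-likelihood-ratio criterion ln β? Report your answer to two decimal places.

ln β = 0.14

H = 97/150 = 0.6467
FA = 13/50 = 0.2600
z(H) = z(0.6467) = 0.376
z(FA) = z(0.2600) = -0.643
ln β = −½·[z(H)² − z(FA)²] = −0.5 × (0.141 − 0.413) = 0.136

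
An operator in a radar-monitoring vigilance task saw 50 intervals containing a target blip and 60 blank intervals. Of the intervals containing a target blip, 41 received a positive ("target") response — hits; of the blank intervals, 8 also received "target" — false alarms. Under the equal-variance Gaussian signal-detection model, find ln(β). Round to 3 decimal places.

ln β = 0.198

H = 41/50 = 0.8200
FA = 8/60 = 0.1333
Φ⁻¹(H) = 0.9154
Φ⁻¹(FA) = -1.1109
ln β = −½·[z(H)² − z(FA)²] = −0.5 × (0.8380 − 1.2341) = 0.19805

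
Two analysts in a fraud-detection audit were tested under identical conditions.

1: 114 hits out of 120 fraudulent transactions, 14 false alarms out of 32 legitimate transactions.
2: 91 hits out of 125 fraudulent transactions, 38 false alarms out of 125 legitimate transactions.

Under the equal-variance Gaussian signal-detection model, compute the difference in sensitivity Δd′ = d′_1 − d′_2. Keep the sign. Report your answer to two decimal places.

Δd′ = 0.68

1: z(0.9500) = 1.645, z(0.4375) = -0.157, d' = 1.802
2: z(0.7280) = 0.607, z(0.3040) = -0.513, d' = 1.120
Δd' = d'_1 − d'_2 = 1.802 − 1.120 = 0.682
1 has the higher sensitivity.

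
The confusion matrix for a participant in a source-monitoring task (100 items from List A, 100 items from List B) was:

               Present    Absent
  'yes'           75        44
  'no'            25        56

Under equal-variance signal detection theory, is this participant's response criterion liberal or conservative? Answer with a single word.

liberal

z(H) = 0.674, z(FA) = -0.151
c = −½·(z(H) + z(FA)) = -0.2615
c < 0 → liberal criterion (biased toward responding “yes”).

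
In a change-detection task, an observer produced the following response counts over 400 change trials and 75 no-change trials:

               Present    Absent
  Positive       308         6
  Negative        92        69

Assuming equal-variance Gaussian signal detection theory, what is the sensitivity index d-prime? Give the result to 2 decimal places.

d-prime = 2.14

H = 308/400 = 0.7700
FA = 6/75 = 0.0800
z(H) = 0.739
z(FA) = -1.405
d' = z(H) − z(FA) = 0.739 − (-1.405) = 2.144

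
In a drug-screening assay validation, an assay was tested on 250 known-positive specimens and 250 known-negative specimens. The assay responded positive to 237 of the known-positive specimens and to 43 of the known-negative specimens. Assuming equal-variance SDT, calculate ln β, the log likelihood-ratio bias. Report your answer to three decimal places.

ln β = -0.874

H = 237/250 = 0.9480
FA = 43/250 = 0.1720
Φ⁻¹(H) = Φ⁻¹(0.9480) = 1.6258
Φ⁻¹(FA) = Φ⁻¹(0.1720) = -0.9463
ln β = −½·[z(H)² − z(FA)²] = −0.5 × (2.6432 − 0.8955) = -0.87385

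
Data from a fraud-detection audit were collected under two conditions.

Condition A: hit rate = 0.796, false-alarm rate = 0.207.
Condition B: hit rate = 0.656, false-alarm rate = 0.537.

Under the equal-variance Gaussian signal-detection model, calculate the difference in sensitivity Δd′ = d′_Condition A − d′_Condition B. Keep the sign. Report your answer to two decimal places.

Δd′ = 1.34

Condition A: z(0.796) = 0.827, z(0.207) = -0.817, d' = 1.644
Condition B: z(0.656) = 0.402, z(0.537) = 0.093, d' = 0.309
Δd' = d'_Condition A − d'_Condition B = 1.644 − 0.309 = 1.335
Condition A has the higher sensitivity.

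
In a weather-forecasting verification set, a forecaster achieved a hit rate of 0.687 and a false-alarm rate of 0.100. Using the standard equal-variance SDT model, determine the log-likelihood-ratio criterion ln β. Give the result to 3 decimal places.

z(H) = 0.4874
z(FA) = -1.2816
ln β = −½·[z(H)² − z(FA)²] = −0.5 × (0.2376 − 1.6425) = 0.70245

ln β = 0.702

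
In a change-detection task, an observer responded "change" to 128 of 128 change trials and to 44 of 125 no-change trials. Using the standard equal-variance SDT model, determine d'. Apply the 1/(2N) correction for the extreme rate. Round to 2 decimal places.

d' = 3.04

The hit rate is 128/128 = 1, so apply the 1/(2N) correction: H → 1 − 1/(2·128) = 0.99609.
z(H) = z(0.99609) = 2.660
z(FA) = z(0.35200) = -0.380
d' = 2.660 − (-0.380) = 3.040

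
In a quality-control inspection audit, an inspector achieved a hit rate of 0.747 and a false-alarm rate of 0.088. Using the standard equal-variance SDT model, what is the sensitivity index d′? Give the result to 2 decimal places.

d′ = 2.02

z(0.747) = 0.665, z(0.088) = -1.353
d' = z(H) − z(FA) = 0.665 − (-1.353) = 2.018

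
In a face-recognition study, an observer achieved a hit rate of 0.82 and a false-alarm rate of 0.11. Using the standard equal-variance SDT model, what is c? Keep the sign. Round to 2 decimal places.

Φ⁻¹(H) = Φ⁻¹(0.82) = 0.915
Φ⁻¹(FA) = Φ⁻¹(0.11) = -1.227
c = −½·[z(H) + z(FA)] = −0.5 × (0.915 + (-1.227)) = 0.156
c > 0: the observer has a conservative response bias.

c = 0.16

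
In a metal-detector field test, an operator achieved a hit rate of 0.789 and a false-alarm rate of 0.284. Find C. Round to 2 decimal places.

C = -0.12

Φ⁻¹(H) = Φ⁻¹(0.789) = 0.803
Φ⁻¹(FA) = Φ⁻¹(0.284) = -0.571
c = −½·[z(H) + z(FA)] = −0.5 × (0.803 + (-0.571)) = -0.116
c < 0: the operator has a liberal response bias.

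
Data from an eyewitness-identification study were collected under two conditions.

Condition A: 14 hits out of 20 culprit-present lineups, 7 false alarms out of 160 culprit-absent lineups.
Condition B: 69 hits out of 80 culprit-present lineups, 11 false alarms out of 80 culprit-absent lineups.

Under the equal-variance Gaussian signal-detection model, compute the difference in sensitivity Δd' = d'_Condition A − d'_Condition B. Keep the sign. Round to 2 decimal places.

Condition A: z(0.7000) = 0.524, z(0.0437) = -1.709, d' = 2.233
Condition B: z(0.8625) = 1.092, z(0.1375) = -1.092, d' = 2.184
Δd' = d'_Condition A − d'_Condition B = 2.233 − 2.184 = 0.049
Condition A has the higher sensitivity.

Δd' = 0.05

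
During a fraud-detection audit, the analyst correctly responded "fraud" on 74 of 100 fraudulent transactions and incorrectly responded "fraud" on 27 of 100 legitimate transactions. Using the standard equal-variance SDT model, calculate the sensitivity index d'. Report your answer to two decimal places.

H = 74/100 = 0.7400
FA = 27/100 = 0.2700
Φ⁻¹(H) = Φ⁻¹(0.7400) = 0.6433
Φ⁻¹(FA) = Φ⁻¹(0.2700) = -0.6128
d' = z(H) − z(FA) = 0.6433 − (-0.6128) = 1.2561

d' = 1.26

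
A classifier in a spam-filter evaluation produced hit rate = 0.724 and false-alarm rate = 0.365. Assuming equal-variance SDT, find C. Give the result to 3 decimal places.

z(0.724) = 0.5948, z(0.365) = -0.3451
c = −½·[z(H) + z(FA)] = −0.5 × (0.5948 + (-0.3451)) = -0.12485
c < 0: the classifier has a liberal response bias.

C = -0.125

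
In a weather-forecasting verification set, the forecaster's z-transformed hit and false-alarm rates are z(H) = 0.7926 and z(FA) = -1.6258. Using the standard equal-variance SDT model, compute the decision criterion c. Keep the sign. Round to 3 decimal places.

c = −½·[z(H) + z(FA)] = −½·(0.7926 + (-1.6258)) = 0.4166
c > 0: the forecaster has a conservative response bias.

c = 0.417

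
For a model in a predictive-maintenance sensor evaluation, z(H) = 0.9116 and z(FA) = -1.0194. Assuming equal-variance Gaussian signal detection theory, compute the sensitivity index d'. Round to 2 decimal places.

d' = 1.93

d' = z(H) − z(FA) = 0.9116 − (-1.0194) = 1.9310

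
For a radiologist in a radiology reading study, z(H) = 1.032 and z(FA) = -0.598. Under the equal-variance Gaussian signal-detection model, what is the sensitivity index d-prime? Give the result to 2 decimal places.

d-prime = 1.63

d' = z(H) − z(FA) = 1.032 − (-0.598) = 1.630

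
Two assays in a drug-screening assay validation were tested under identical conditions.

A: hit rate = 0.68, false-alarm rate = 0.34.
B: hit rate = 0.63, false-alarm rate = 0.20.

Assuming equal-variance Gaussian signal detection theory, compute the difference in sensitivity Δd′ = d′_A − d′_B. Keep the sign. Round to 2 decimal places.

A: z(0.68) = 0.468, z(0.34) = -0.412, d' = 0.880
B: z(0.63) = 0.332, z(0.20) = -0.842, d' = 1.174
Δd' = d'_A − d'_B = 0.880 − 1.174 = -0.294
B has the higher sensitivity.

Δd′ = -0.29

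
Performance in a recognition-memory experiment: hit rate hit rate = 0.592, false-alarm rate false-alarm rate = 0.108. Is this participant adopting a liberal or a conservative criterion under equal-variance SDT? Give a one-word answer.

z(H) = 0.233, z(FA) = -1.237
c = −½·(z(H) + z(FA)) = 0.502
c > 0 → conservative criterion (biased toward responding “no”).

conservative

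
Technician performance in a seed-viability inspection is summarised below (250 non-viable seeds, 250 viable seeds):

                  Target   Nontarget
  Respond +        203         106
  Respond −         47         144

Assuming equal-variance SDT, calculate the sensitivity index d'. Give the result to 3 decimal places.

H = 203/250 = 0.8120
FA = 106/250 = 0.4240
Φ⁻¹(0.8120) = 0.8853, Φ⁻¹(0.4240) = -0.1917
d' = z(H) − z(FA) = 0.8853 − (-0.1917) = 1.0770

d' = 1.077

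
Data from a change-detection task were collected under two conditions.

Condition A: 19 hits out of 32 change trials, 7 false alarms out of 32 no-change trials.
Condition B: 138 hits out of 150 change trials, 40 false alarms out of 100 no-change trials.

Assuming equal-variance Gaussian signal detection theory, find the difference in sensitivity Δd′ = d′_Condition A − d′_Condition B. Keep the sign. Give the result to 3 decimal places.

Condition A: z(0.5938) = 0.2373, z(0.2188) = -0.7763, d' = 1.0136
Condition B: z(0.9200) = 1.4051, z(0.4000) = -0.2533, d' = 1.6584
Δd' = d'_Condition A − d'_Condition B = 1.0136 − 1.6584 = -0.6448
Condition B has the higher sensitivity.

Δd′ = -0.645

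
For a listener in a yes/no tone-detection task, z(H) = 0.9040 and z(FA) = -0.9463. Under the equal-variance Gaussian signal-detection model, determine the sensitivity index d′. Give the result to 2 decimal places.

d' = z(H) − z(FA) = 0.9040 − (-0.9463) = 1.8503

d′ = 1.85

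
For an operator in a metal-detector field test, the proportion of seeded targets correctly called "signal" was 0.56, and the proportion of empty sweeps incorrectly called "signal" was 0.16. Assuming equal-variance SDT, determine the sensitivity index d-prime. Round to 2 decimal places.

d-prime = 1.15

z(H) = z(0.56) = 0.151
z(FA) = z(0.16) = -0.994
d' = z(H) − z(FA) = 0.151 − (-0.994) = 1.145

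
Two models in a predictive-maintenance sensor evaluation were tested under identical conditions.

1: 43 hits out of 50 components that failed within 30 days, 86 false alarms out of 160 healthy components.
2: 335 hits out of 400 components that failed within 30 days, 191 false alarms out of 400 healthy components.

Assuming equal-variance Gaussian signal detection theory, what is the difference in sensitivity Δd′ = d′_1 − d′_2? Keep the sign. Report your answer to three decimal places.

1: z(0.8600) = 1.0803, z(0.5375) = 0.0941, d' = 0.9862
2: z(0.8375) = 0.9842, z(0.4775) = -0.0564, d' = 1.0406
Δd' = d'_1 − d'_2 = 0.9862 − 1.0406 = -0.0544
2 has the higher sensitivity.

Δd′ = -0.054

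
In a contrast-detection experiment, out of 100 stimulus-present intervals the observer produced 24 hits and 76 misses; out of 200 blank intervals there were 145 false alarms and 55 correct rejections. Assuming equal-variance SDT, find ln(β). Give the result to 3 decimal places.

H = 24/100 = 0.2400
FA = 145/200 = 0.7250
z(H) = -0.7063
z(FA) = 0.5978
ln β = −½·[z(H)² − z(FA)²] = −0.5 × (0.4989 − 0.3574) = -0.07075

ln β = -0.071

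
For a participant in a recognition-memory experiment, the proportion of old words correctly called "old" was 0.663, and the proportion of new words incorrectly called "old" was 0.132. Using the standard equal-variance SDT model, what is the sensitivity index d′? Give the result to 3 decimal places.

Φ⁻¹(0.663) = 0.4207, Φ⁻¹(0.132) = -1.1170
d' = z(H) − z(FA) = 0.4207 − (-1.1170) = 1.5377

d′ = 1.538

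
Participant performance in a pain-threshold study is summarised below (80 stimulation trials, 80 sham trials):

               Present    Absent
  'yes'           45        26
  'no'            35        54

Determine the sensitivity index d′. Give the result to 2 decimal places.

H = 45/80 = 0.5625
FA = 26/80 = 0.3250
z(H) = 0.1573
z(FA) = -0.4538
d' = z(H) − z(FA) = 0.1573 − (-0.4538) = 0.6111

d′ = 0.61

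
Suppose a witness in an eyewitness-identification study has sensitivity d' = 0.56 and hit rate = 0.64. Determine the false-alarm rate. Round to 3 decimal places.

false-alarm rate = 0.420

z(hit rate) = z(0.64) = 0.3585
z(FA) = z(H) − d' = 0.3585 − 0.56 = -0.2015
false-alarm rate = Φ(-0.2015) = 0.4202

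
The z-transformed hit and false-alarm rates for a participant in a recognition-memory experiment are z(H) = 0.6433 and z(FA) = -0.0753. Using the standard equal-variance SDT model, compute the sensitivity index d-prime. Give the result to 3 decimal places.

d' = z(H) − z(FA) = 0.6433 − (-0.0753) = 0.7186

d-prime = 0.719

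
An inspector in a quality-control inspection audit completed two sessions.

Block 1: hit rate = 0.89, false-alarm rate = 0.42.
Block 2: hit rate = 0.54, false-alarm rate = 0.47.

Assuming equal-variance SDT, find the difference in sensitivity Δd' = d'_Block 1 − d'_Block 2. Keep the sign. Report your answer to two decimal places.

Block 1: z(0.89) = 1.227, z(0.42) = -0.202, d' = 1.429
Block 2: z(0.54) = 0.100, z(0.47) = -0.075, d' = 0.175
Δd' = d'_Block 1 − d'_Block 2 = 1.429 − 0.175 = 1.254
Block 1 has the higher sensitivity.

Δd' = 1.25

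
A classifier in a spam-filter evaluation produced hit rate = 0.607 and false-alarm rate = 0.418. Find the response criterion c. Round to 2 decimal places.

z(H) = z(0.607) = 0.2715
z(FA) = z(0.418) = -0.2070
c = −½·[z(H) + z(FA)] = −0.5 × (0.2715 + (-0.2070)) = -0.03225

c = -0.03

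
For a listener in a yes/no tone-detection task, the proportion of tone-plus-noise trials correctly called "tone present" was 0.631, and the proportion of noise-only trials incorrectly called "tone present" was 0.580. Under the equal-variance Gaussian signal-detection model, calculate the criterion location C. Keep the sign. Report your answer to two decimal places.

Φ⁻¹(H) = Φ⁻¹(0.631) = 0.3345
Φ⁻¹(FA) = Φ⁻¹(0.580) = 0.2019
c = −½·[z(H) + z(FA)] = −0.5 × (0.3345 + 0.2019) = -0.2682
c < 0: the listener has a liberal response bias.

C = -0.27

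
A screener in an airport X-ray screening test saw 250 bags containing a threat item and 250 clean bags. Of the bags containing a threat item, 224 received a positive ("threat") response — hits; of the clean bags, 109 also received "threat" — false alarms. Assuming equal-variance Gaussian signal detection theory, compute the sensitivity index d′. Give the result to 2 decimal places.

H = 224/250 = 0.8960
FA = 109/250 = 0.4360
z(H) = z(0.8960) = 1.259
z(FA) = z(0.4360) = -0.161
d' = z(H) − z(FA) = 1.259 − (-0.161) = 1.420

d′ = 1.42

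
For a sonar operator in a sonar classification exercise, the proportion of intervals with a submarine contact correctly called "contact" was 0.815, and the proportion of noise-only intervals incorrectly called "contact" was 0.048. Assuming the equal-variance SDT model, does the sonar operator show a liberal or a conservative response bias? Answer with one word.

conservative

z(H) = 0.896, z(FA) = -1.665
c = −½·(z(H) + z(FA)) = 0.3845
c > 0 → conservative criterion (biased toward responding “no”).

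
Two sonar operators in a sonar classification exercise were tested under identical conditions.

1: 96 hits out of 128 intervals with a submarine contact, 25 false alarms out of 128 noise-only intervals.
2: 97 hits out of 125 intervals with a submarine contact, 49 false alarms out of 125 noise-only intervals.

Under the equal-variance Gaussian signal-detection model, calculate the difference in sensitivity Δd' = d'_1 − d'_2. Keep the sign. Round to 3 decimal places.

1: z(0.7500) = 0.6745, z(0.1953) = -0.8585, d' = 1.5330
2: z(0.7760) = 0.7588, z(0.3920) = -0.2741, d' = 1.0329
Δd' = d'_1 − d'_2 = 1.5330 − 1.0329 = 0.5001
1 has the higher sensitivity.

Δd' = 0.500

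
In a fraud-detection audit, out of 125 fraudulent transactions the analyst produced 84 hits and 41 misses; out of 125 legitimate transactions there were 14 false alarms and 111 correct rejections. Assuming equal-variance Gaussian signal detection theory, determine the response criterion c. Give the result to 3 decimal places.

c = 0.385

H = 84/125 = 0.6720
FA = 14/125 = 0.1120
Φ⁻¹(0.6720) = 0.4454, Φ⁻¹(0.1120) = -1.2160
c = −½·[z(H) + z(FA)] = −0.5 × (0.4454 + (-1.2160)) = 0.3853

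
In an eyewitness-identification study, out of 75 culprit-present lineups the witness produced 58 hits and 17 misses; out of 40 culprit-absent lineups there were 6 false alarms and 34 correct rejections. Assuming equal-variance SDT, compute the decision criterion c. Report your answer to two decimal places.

c = 0.14

H = 58/75 = 0.7733
FA = 6/40 = 0.1500
z(H) = z(0.7733) = 0.7498
z(FA) = z(0.1500) = -1.0364
c = −½·[z(H) + z(FA)] = −0.5 × (0.7498 + (-1.0364)) = 0.1433
c > 0: the witness has a conservative response bias.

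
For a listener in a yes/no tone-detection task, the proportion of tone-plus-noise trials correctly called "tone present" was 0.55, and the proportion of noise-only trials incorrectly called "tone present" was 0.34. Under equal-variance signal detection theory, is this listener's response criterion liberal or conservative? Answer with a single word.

z(H) = 0.126, z(FA) = -0.412
c = −½·(z(H) + z(FA)) = 0.143
c > 0 → conservative criterion (biased toward responding “no”).

conservative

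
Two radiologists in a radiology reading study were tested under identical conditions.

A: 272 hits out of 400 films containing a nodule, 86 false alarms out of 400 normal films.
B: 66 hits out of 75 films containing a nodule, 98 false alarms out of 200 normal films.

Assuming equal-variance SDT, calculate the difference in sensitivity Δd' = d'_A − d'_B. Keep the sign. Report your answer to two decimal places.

A: z(0.6800) = 0.468, z(0.2150) = -0.789, d' = 1.257
B: z(0.8800) = 1.175, z(0.4900) = -0.025, d' = 1.200
Δd' = d'_A − d'_B = 1.257 − 1.200 = 0.057
A has the higher sensitivity.

Δd' = 0.06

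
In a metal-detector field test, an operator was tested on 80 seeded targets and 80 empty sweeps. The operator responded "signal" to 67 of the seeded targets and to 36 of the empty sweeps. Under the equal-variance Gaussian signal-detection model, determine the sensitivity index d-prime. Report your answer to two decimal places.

H = 67/80 = 0.8375
FA = 36/80 = 0.4500
Φ⁻¹(H) = Φ⁻¹(0.8375) = 0.9842
Φ⁻¹(FA) = Φ⁻¹(0.4500) = -0.1257
d' = z(H) − z(FA) = 0.9842 − (-0.1257) = 1.1099

d-prime = 1.11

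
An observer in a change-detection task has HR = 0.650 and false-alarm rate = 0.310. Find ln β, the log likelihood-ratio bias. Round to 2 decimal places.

ln β = 0.05

Φ⁻¹(0.650) = 0.385, Φ⁻¹(0.310) = -0.496
ln β = −½·[z(H)² − z(FA)²] = −0.5 × (0.148 − 0.246) = 0.049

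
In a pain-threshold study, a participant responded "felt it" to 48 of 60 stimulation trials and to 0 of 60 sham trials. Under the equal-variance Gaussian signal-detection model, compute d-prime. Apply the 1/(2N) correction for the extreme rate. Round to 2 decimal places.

d-prime = 3.24

The false-alarm rate is 0/60 = 0, so apply the 1/(2N) correction: FA → 1/(2·60) = 0.00833.
z(H) = z(0.80000) = 0.842
z(FA) = z(0.00833) = -2.394
d' = 0.842 − (-2.394) = 3.236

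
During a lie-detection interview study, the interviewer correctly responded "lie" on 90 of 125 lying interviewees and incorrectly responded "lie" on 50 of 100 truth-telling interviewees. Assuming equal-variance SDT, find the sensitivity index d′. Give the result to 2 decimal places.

H = 90/125 = 0.7200
FA = 50/100 = 0.5000
z(H) = z(0.7200) = 0.5828
z(FA) = z(0.5000) = 0.0000
d' = z(H) − z(FA) = 0.5828 − 0.0000 = 0.5828

d′ = 0.58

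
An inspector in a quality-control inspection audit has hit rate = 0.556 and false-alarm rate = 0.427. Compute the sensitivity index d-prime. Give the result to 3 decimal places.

d-prime = 0.325

Φ⁻¹(0.556) = 0.1408, Φ⁻¹(0.427) = -0.1840
d' = z(H) − z(FA) = 0.1408 − (-0.1840) = 0.3248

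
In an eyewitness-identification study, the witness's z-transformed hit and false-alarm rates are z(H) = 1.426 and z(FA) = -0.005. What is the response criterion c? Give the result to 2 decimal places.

c = -0.71

c = −½·[z(H) + z(FA)] = −½·(1.426 + (-0.005)) = -0.7105
c < 0: the witness has a liberal response bias.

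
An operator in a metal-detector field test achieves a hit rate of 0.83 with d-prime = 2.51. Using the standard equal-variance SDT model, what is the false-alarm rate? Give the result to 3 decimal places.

z(hit rate) = z(0.83) = 0.9542
z(FA) = z(H) − d' = 0.9542 − 2.51 = -1.5558
false-alarm rate = Φ(-1.5558) = 0.0599

false-alarm rate = 0.060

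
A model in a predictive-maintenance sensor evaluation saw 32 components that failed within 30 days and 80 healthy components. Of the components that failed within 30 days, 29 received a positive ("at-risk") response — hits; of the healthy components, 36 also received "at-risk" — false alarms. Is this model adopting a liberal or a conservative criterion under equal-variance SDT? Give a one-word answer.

z(H) = 1.318, z(FA) = -0.126
c = −½·(z(H) + z(FA)) = -0.596
c < 0 → liberal criterion (biased toward responding “yes”).

liberal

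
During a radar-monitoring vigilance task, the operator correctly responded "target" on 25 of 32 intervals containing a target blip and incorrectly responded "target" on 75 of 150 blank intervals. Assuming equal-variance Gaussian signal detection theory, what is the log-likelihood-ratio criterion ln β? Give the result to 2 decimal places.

H = 25/32 = 0.7812
FA = 75/150 = 0.5000
Φ⁻¹(0.7812) = 0.776, Φ⁻¹(0.5000) = 0.000
ln β = −½·[z(H)² − z(FA)²] = −0.5 × (0.602 − 0.000) = -0.301

ln β = -0.30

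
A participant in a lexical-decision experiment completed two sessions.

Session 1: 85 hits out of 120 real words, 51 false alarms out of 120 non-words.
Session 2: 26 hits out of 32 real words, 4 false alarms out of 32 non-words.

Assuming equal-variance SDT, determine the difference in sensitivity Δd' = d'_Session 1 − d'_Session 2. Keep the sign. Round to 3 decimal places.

Δd' = -1.300

Session 1: z(0.7083) = 0.5484, z(0.4250) = -0.1891, d' = 0.7375
Session 2: z(0.8125) = 0.8871, z(0.1250) = -1.1503, d' = 2.0374
Δd' = d'_Session 1 − d'_Session 2 = 0.7375 − 2.0374 = -1.2999
Session 2 has the higher sensitivity.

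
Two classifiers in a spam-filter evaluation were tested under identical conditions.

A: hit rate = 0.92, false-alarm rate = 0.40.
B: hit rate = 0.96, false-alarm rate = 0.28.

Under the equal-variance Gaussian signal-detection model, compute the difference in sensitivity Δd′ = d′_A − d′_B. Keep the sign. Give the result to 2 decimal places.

A: z(0.92) = 1.405, z(0.40) = -0.253, d' = 1.658
B: z(0.96) = 1.751, z(0.28) = -0.583, d' = 2.334
Δd' = d'_A − d'_B = 1.658 − 2.334 = -0.676
B has the higher sensitivity.

Δd′ = -0.68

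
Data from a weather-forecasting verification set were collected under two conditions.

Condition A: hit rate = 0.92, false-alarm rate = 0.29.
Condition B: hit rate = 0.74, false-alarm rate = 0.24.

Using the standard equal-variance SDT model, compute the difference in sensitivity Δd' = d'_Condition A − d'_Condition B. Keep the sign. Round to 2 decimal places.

Condition A: z(0.92) = 1.405, z(0.29) = -0.553, d' = 1.958
Condition B: z(0.74) = 0.643, z(0.24) = -0.706, d' = 1.349
Δd' = d'_Condition A − d'_Condition B = 1.958 − 1.349 = 0.609
Condition A has the higher sensitivity.

Δd' = 0.61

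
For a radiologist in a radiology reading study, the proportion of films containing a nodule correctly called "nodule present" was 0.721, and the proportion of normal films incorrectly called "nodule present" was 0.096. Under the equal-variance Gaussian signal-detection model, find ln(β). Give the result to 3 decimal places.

ln β = 0.680

z(0.721) = 0.5858, z(0.096) = -1.3047
ln β = −½·[z(H)² − z(FA)²] = −0.5 × (0.3432 − 1.7022) = 0.6795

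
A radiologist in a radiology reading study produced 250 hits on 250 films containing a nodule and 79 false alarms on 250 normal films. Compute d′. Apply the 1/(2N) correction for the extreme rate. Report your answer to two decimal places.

d′ = 3.36

The hit rate is 250/250 = 1, so apply the 1/(2N) correction: H → 1 − 1/(2·250) = 0.99800.
z(H) = z(0.99800) = 2.878
z(FA) = z(0.31600) = -0.479
d' = 2.878 − (-0.479) = 3.357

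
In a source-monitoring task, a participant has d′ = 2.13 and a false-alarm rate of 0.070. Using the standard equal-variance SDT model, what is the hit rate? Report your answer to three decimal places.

hit rate = 0.744

z(false-alarm rate) = z(0.070) = -1.4758
z(H) = z(FA) + d' = -1.4758 + 2.13 = 0.6542
hit rate = Φ(0.6542) = 0.7435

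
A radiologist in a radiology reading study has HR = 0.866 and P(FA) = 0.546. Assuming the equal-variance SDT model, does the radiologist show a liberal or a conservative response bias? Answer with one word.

liberal

z(H) = 1.108, z(FA) = 0.116
c = −½·(z(H) + z(FA)) = -0.612
c < 0 → liberal criterion (biased toward responding “yes”).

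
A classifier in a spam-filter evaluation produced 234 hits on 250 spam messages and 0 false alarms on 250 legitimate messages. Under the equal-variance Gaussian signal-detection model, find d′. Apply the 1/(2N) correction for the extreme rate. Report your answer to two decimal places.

d′ = 4.40

The false-alarm rate is 0/250 = 0, so apply the 1/(2N) correction: FA → 1/(2·250) = 0.00200.
z(H) = z(0.93600) = 1.522
z(FA) = z(0.00200) = -2.878
d' = 1.522 − (-2.878) = 4.400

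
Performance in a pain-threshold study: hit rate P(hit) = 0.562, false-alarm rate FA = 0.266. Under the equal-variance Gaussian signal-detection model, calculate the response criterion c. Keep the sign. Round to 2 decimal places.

c = 0.23

Φ⁻¹(H) = Φ⁻¹(0.562) = 0.156
Φ⁻¹(FA) = Φ⁻¹(0.266) = -0.625
c = −½·[z(H) + z(FA)] = −0.5 × (0.156 + (-0.625)) = 0.2345
c > 0: the participant has a conservative response bias.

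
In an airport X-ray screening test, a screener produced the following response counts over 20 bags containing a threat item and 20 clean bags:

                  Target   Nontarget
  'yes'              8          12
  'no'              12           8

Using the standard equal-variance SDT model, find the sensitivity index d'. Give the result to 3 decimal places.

H = 8/20 = 0.4000
FA = 12/20 = 0.6000
z(H) = -0.2533
z(FA) = 0.2533
d' = z(H) − z(FA) = -0.2533 − 0.2533 = -0.5066

d' = -0.507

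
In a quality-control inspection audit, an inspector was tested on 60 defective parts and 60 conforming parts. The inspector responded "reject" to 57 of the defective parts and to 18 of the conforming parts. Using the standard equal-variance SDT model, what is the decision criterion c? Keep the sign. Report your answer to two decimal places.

H = 57/60 = 0.9500
FA = 18/60 = 0.3000
z(H) = 1.6449
z(FA) = -0.5244
c = −½·[z(H) + z(FA)] = −0.5 × (1.6449 + (-0.5244)) = -0.56025

c = -0.56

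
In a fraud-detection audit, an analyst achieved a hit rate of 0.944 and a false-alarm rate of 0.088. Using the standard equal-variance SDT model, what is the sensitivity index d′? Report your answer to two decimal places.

d′ = 2.94

z(H) = 1.589
z(FA) = -1.353
d' = z(H) − z(FA) = 1.589 − (-1.353) = 2.942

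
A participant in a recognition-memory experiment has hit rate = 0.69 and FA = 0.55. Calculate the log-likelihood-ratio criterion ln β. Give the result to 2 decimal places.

Φ⁻¹(0.69) = 0.496, Φ⁻¹(0.55) = 0.126
ln β = −½·[z(H)² − z(FA)²] = −0.5 × (0.246 − 0.016) = -0.115

ln β = -0.12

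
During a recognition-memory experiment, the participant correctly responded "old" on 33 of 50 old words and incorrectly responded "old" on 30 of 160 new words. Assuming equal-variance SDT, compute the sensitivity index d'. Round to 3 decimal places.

d' = 1.300

H = 33/50 = 0.6600
FA = 30/160 = 0.1875
Φ⁻¹(0.6600) = 0.4125, Φ⁻¹(0.1875) = -0.8871
d' = z(H) − z(FA) = 0.4125 − (-0.8871) = 1.2996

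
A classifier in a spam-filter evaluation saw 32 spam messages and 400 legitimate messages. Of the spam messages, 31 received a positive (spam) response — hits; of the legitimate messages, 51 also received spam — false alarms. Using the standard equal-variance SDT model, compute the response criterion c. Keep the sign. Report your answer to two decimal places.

c = -0.36

H = 31/32 = 0.9688
FA = 51/400 = 0.1275
Φ⁻¹(H) = Φ⁻¹(0.9688) = 1.8634
Φ⁻¹(FA) = Φ⁻¹(0.1275) = -1.1383
c = −½·[z(H) + z(FA)] = −0.5 × (1.8634 + (-1.1383)) = -0.36255
c < 0: the classifier has a liberal response bias.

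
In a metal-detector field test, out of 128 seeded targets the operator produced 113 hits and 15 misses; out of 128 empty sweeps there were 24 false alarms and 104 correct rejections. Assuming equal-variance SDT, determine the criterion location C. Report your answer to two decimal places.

C = -0.15

H = 113/128 = 0.8828
FA = 24/128 = 0.1875
Φ⁻¹(H) = 1.1891
Φ⁻¹(FA) = -0.8871
c = −½·[z(H) + z(FA)] = −0.5 × (1.1891 + (-0.8871)) = -0.1510
c < 0: the operator has a liberal response bias.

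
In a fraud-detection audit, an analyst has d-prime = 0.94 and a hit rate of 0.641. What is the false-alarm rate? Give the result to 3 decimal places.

z(hit rate) = z(0.641) = 0.3611
z(FA) = z(H) − d' = 0.3611 − 0.94 = -0.5789
false-alarm rate = Φ(-0.5789) = 0.2813

false-alarm rate = 0.281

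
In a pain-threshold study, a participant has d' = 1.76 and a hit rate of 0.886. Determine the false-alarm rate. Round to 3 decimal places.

false-alarm rate = 0.290

z(hit rate) = z(0.886) = 1.2055
z(FA) = z(H) − d' = 1.2055 − 1.76 = -0.5545
false-alarm rate = Φ(-0.5545) = 0.2896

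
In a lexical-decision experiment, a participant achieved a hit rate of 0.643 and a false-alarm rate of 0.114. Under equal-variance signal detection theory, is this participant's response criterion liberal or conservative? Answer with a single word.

z(H) = 0.366, z(FA) = -1.206
c = −½·(z(H) + z(FA)) = 0.420
c > 0 → conservative criterion (biased toward responding “no”).

conservative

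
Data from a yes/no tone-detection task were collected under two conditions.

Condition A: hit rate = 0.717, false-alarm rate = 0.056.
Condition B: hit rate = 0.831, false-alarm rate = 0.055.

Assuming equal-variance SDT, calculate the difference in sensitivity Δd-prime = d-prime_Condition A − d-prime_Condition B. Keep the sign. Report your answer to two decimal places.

Condition A: z(0.717) = 0.574, z(0.056) = -1.589, d' = 2.163
Condition B: z(0.831) = 0.958, z(0.055) = -1.598, d' = 2.556
Δd' = d'_Condition A − d'_Condition B = 2.163 − 2.556 = -0.393
Condition B has the higher sensitivity.

Δd-prime = -0.39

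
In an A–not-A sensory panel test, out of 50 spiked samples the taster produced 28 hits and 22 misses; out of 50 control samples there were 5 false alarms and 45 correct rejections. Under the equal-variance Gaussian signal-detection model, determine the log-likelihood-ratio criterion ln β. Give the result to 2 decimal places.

ln β = 0.81

H = 28/50 = 0.5600
FA = 5/50 = 0.1000
z(H) = 0.151
z(FA) = -1.282
ln β = −½·[z(H)² − z(FA)²] = −0.5 × (0.023 − 1.644) = 0.8105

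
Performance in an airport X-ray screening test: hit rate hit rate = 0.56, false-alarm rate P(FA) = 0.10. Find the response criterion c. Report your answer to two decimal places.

Φ⁻¹(H) = Φ⁻¹(0.56) = 0.1510
Φ⁻¹(FA) = Φ⁻¹(0.10) = -1.2816
c = −½·[z(H) + z(FA)] = −0.5 × (0.1510 + (-1.2816)) = 0.5653
c > 0: the screener has a conservative response bias.

c = 0.57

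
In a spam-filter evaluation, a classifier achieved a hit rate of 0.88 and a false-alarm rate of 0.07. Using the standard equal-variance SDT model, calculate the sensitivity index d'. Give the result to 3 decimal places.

d' = 2.651

z(H) = 1.1750
z(FA) = -1.4758
d' = z(H) − z(FA) = 1.1750 − (-1.4758) = 2.6508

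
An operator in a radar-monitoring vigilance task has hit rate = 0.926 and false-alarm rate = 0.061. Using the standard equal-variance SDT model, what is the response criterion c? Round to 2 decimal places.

c = 0.05

z(0.926) = 1.447, z(0.061) = -1.546
c = −½·[z(H) + z(FA)] = −0.5 × (1.447 + (-1.546)) = 0.0495
c > 0: the operator has a conservative response bias.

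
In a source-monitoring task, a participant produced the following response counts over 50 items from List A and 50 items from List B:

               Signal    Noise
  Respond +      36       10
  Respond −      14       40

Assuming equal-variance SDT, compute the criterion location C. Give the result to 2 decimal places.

H = 36/50 = 0.7200
FA = 10/50 = 0.2000
z(0.7200) = 0.583, z(0.2000) = -0.842
c = −½·[z(H) + z(FA)] = −0.5 × (0.583 + (-0.842)) = 0.1295

C = 0.13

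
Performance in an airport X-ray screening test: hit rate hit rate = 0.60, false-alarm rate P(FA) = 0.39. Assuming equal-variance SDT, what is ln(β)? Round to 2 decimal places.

z(H) = 0.253
z(FA) = -0.279
ln β = −½·[z(H)² − z(FA)²] = −0.5 × (0.064 − 0.078) = 0.007

ln β = 0.01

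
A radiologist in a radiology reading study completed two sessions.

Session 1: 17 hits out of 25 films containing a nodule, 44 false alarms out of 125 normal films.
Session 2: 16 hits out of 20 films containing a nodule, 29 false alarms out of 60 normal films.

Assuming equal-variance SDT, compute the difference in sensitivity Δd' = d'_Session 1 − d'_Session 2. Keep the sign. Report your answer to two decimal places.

Session 1: z(0.6800) = 0.468, z(0.3520) = -0.380, d' = 0.848
Session 2: z(0.8000) = 0.842, z(0.4833) = -0.042, d' = 0.884
Δd' = d'_Session 1 − d'_Session 2 = 0.848 − 0.884 = -0.036
Session 2 has the higher sensitivity.

Δd' = -0.04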